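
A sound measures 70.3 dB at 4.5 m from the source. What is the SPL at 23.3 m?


Given values:
  SPL1 = 70.3 dB, r1 = 4.5 m, r2 = 23.3 m
Formula: SPL2 = SPL1 - 20 * log10(r2 / r1)
Compute ratio: r2 / r1 = 23.3 / 4.5 = 5.1778
Compute log10: log10(5.1778) = 0.714145
Compute drop: 20 * 0.714145 = 14.2829
SPL2 = 70.3 - 14.2829 = 56.02

56.02 dB


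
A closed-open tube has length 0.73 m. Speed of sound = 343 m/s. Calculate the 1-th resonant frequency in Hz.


Given values:
  Tube type: closed-open, L = 0.73 m, c = 343 m/s, n = 1
Formula: f_n = (2n - 1) * c / (4 * L)
Compute 2n - 1 = 2*1 - 1 = 1
Compute 4 * L = 4 * 0.73 = 2.92
f = 1 * 343 / 2.92
f = 117.47

117.47 Hz


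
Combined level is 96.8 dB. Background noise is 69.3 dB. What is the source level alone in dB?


Given values:
  L_total = 96.8 dB, L_bg = 69.3 dB
Formula: L_source = 10 * log10(10^(L_total/10) - 10^(L_bg/10))
Convert to linear:
  10^(96.8/10) = 4786300923.2264
  10^(69.3/10) = 8511380.382
Difference: 4786300923.2264 - 8511380.382 = 4777789542.8444
L_source = 10 * log10(4777789542.8444) = 96.79

96.79 dB


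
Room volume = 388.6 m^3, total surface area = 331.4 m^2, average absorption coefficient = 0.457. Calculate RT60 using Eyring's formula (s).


Given values:
  V = 388.6 m^3, S = 331.4 m^2, alpha = 0.457
Formula: RT60 = 0.161 * V / (-S * ln(1 - alpha))
Compute ln(1 - 0.457) = ln(0.543) = -0.610646
Denominator: -331.4 * -0.610646 = 202.3681
Numerator: 0.161 * 388.6 = 62.5646
RT60 = 62.5646 / 202.3681 = 0.309

0.309 s


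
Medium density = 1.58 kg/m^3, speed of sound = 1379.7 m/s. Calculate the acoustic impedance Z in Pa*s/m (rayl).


Given values:
  rho = 1.58 kg/m^3
  c = 1379.7 m/s
Formula: Z = rho * c
Z = 1.58 * 1379.7
Z = 2179.93

2179.93 rayl


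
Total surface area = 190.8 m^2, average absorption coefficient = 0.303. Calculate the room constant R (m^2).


Given values:
  S = 190.8 m^2, alpha = 0.303
Formula: R = S * alpha / (1 - alpha)
Numerator: 190.8 * 0.303 = 57.8124
Denominator: 1 - 0.303 = 0.697
R = 57.8124 / 0.697 = 82.94

82.94 m^2


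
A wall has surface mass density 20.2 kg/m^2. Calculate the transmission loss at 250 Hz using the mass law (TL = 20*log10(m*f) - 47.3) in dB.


Given values:
  m = 20.2 kg/m^2, f = 250 Hz
Formula: TL = 20 * log10(m * f) - 47.3
Compute m * f = 20.2 * 250 = 5050.0
Compute log10(5050.0) = 3.703291
Compute 20 * 3.703291 = 74.0658
TL = 74.0658 - 47.3 = 26.77

26.77 dB


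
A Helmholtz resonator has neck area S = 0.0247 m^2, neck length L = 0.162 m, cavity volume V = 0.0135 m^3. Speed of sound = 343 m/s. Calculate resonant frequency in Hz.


Given values:
  S = 0.0247 m^2, L = 0.162 m, V = 0.0135 m^3, c = 343 m/s
Formula: f = (c / (2*pi)) * sqrt(S / (V * L))
Compute V * L = 0.0135 * 0.162 = 0.002187
Compute S / (V * L) = 0.0247 / 0.002187 = 11.294
Compute sqrt(11.294) = 3.360655
Compute c / (2*pi) = 343 / 6.283185 = 54.590148
f = 54.590148 * 3.360655 = 183.46

183.46 Hz


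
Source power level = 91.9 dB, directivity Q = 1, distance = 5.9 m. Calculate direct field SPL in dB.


Given values:
  Lw = 91.9 dB, Q = 1, r = 5.9 m
Formula: SPL = Lw + 10 * log10(Q / (4 * pi * r^2))
Compute 4 * pi * r^2 = 4 * pi * 5.9^2 = 437.4354
Compute Q / denom = 1 / 437.4354 = 0.00228605
Compute 10 * log10(0.00228605) = -26.4091
SPL = 91.9 + (-26.4091) = 65.49

65.49 dB


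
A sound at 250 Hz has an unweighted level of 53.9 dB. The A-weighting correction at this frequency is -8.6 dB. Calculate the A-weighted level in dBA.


Given values:
  SPL = 53.9 dB
  A-weighting at 250 Hz = -8.6 dB
Formula: L_A = SPL + A_weight
L_A = 53.9 + (-8.6)
L_A = 45.3

45.3 dBA


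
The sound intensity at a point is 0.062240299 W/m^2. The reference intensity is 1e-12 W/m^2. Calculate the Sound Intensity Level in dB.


Given values:
  I = 0.062240299 W/m^2
  I_ref = 1e-12 W/m^2
Formula: SIL = 10 * log10(I / I_ref)
Compute ratio: I / I_ref = 62240299000
Compute log10: log10(62240299000) = 10.794072
Multiply: SIL = 10 * 10.794072 = 107.94

107.94 dB


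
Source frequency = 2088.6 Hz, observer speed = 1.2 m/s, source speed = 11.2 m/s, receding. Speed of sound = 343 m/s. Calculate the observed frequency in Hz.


Given values:
  f_s = 2088.6 Hz, v_o = 1.2 m/s, v_s = 11.2 m/s
  Direction: receding
Formula: f_o = f_s * (c - v_o) / (c + v_s)
Numerator: c - v_o = 343 - 1.2 = 341.8
Denominator: c + v_s = 343 + 11.2 = 354.2
f_o = 2088.6 * 341.8 / 354.2 = 2015.48

2015.48 Hz


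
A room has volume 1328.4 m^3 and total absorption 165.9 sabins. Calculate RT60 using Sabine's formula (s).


Given values:
  V = 1328.4 m^3
  A = 165.9 sabins
Formula: RT60 = 0.161 * V / A
Numerator: 0.161 * 1328.4 = 213.8724
RT60 = 213.8724 / 165.9 = 1.289

1.289 s


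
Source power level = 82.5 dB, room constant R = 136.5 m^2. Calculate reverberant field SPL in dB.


Given values:
  Lw = 82.5 dB, R = 136.5 m^2
Formula: SPL = Lw + 10 * log10(4 / R)
Compute 4 / R = 4 / 136.5 = 0.029304
Compute 10 * log10(0.029304) = -15.3307
SPL = 82.5 + (-15.3307) = 67.17

67.17 dB


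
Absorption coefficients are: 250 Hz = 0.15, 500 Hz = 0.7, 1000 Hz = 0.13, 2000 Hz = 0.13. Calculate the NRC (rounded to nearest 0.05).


Given values:
  a_250 = 0.15, a_500 = 0.7
  a_1000 = 0.13, a_2000 = 0.13
Formula: NRC = (a250 + a500 + a1000 + a2000) / 4
Sum = 0.15 + 0.7 + 0.13 + 0.13 = 1.11
NRC = 1.11 / 4 = 0.2775
Rounded to nearest 0.05: 0.3

0.3


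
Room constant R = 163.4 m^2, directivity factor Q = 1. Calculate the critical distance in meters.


Given values:
  R = 163.4 m^2, Q = 1
Formula: d_c = 0.141 * sqrt(Q * R)
Compute Q * R = 1 * 163.4 = 163.4
Compute sqrt(163.4) = 12.7828
d_c = 0.141 * 12.7828 = 1.802

1.802 m


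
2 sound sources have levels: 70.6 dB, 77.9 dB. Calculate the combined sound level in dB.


Formula: L_total = 10 * log10( sum(10^(Li/10)) )
  Source 1: 10^(70.6/10) = 11481536.215
  Source 2: 10^(77.9/10) = 61659500.1861
Sum of linear values = 73141036.4011
L_total = 10 * log10(73141036.4011) = 78.64

78.64 dB


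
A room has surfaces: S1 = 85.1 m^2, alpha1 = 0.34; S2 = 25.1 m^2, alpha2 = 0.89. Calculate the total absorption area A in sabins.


Given surfaces:
  Surface 1: 85.1 * 0.34 = 28.934
  Surface 2: 25.1 * 0.89 = 22.339
Formula: A = sum(Si * alpha_i)
A = 28.934 + 22.339
A = 51.27

51.27 sabins


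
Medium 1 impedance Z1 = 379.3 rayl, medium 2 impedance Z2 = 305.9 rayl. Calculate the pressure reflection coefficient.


Given values:
  Z1 = 379.3 rayl, Z2 = 305.9 rayl
Formula: R = (Z2 - Z1) / (Z2 + Z1)
Numerator: Z2 - Z1 = 305.9 - 379.3 = -73.4
Denominator: Z2 + Z1 = 305.9 + 379.3 = 685.2
R = -73.4 / 685.2 = -0.1071

-0.1071


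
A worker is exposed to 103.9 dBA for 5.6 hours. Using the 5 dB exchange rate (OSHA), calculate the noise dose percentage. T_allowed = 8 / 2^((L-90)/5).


Given values:
  L = 103.9 dBA, T = 5.6 hours
Formula: T_allowed = 8 / 2^((L - 90) / 5)
Compute exponent: (103.9 - 90) / 5 = 2.78
Compute 2^(2.78) = 6.868523
T_allowed = 8 / 6.868523 = 1.164734 hours
Dose = (T / T_allowed) * 100
Dose = (5.6 / 1.164734) * 100 = 480.8

480.8 %


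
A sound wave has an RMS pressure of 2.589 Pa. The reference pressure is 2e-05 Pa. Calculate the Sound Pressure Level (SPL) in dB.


Given values:
  p = 2.589 Pa
  p_ref = 2e-05 Pa
Formula: SPL = 20 * log10(p / p_ref)
Compute ratio: p / p_ref = 2.589 / 2e-05 = 129450
Compute log10: log10(129450) = 5.112102
Multiply: SPL = 20 * 5.112102 = 102.24

102.24 dB


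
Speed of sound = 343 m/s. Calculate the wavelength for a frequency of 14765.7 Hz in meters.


Given values:
  c = 343 m/s, f = 14765.7 Hz
Formula: lambda = c / f
lambda = 343 / 14765.7
lambda = 0.0232

0.0232 m


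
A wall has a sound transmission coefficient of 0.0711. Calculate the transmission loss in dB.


Given values:
  tau = 0.0711
Formula: TL = 10 * log10(1 / tau)
Compute 1 / tau = 1 / 0.0711 = 14.0647
Compute log10(14.0647) = 1.14813
TL = 10 * 1.14813 = 11.48

11.48 dB


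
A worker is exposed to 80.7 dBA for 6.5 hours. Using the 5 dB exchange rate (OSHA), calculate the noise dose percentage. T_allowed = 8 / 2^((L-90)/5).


Given values:
  L = 80.7 dBA, T = 6.5 hours
Formula: T_allowed = 8 / 2^((L - 90) / 5)
Compute exponent: (80.7 - 90) / 5 = -1.86
Compute 2^(-1.86) = 0.275476
T_allowed = 8 / 0.275476 = 29.040642 hours
Dose = (T / T_allowed) * 100
Dose = (6.5 / 29.040642) * 100 = 22.38

22.38 %


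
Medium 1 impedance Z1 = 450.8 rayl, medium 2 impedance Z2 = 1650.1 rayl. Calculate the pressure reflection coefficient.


Given values:
  Z1 = 450.8 rayl, Z2 = 1650.1 rayl
Formula: R = (Z2 - Z1) / (Z2 + Z1)
Numerator: Z2 - Z1 = 1650.1 - 450.8 = 1199.3
Denominator: Z2 + Z1 = 1650.1 + 450.8 = 2100.9
R = 1199.3 / 2100.9 = 0.5709

0.5709


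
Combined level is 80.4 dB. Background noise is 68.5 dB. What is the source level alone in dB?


Given values:
  L_total = 80.4 dB, L_bg = 68.5 dB
Formula: L_source = 10 * log10(10^(L_total/10) - 10^(L_bg/10))
Convert to linear:
  10^(80.4/10) = 109647819.6143
  10^(68.5/10) = 7079457.8438
Difference: 109647819.6143 - 7079457.8438 = 102568361.7705
L_source = 10 * log10(102568361.7705) = 80.11

80.11 dB


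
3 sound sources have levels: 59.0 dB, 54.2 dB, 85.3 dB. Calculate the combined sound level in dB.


Formula: L_total = 10 * log10( sum(10^(Li/10)) )
  Source 1: 10^(59.0/10) = 794328.2347
  Source 2: 10^(54.2/10) = 263026.7992
  Source 3: 10^(85.3/10) = 338844156.1392
Sum of linear values = 339901511.1731
L_total = 10 * log10(339901511.1731) = 85.31

85.31 dB


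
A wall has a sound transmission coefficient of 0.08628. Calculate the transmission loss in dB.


Given values:
  tau = 0.08628
Formula: TL = 10 * log10(1 / tau)
Compute 1 / tau = 1 / 0.08628 = 11.5902
Compute log10(11.5902) = 1.064091
TL = 10 * 1.064091 = 10.64

10.64 dB


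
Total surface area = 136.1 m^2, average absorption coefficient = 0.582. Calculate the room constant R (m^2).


Given values:
  S = 136.1 m^2, alpha = 0.582
Formula: R = S * alpha / (1 - alpha)
Numerator: 136.1 * 0.582 = 79.2102
Denominator: 1 - 0.582 = 0.418
R = 79.2102 / 0.418 = 189.5

189.5 m^2


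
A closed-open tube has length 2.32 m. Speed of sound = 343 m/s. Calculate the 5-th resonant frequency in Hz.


Given values:
  Tube type: closed-open, L = 2.32 m, c = 343 m/s, n = 5
Formula: f_n = (2n - 1) * c / (4 * L)
Compute 2n - 1 = 2*5 - 1 = 9
Compute 4 * L = 4 * 2.32 = 9.28
f = 9 * 343 / 9.28
f = 332.65

332.65 Hz


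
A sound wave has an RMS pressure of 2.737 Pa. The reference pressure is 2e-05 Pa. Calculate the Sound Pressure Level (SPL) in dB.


Given values:
  p = 2.737 Pa
  p_ref = 2e-05 Pa
Formula: SPL = 20 * log10(p / p_ref)
Compute ratio: p / p_ref = 2.737 / 2e-05 = 136850
Compute log10: log10(136850) = 5.136245
Multiply: SPL = 20 * 5.136245 = 102.72

102.72 dB


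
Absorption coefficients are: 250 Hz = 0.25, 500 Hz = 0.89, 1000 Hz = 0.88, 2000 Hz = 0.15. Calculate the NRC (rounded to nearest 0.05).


Given values:
  a_250 = 0.25, a_500 = 0.89
  a_1000 = 0.88, a_2000 = 0.15
Formula: NRC = (a250 + a500 + a1000 + a2000) / 4
Sum = 0.25 + 0.89 + 0.88 + 0.15 = 2.17
NRC = 2.17 / 4 = 0.5425
Rounded to nearest 0.05: 0.55

0.55


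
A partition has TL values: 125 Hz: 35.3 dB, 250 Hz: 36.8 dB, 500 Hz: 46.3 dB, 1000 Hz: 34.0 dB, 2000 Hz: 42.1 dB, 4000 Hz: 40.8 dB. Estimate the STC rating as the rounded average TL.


Given TL values at each frequency:
  125 Hz: 35.3 dB
  250 Hz: 36.8 dB
  500 Hz: 46.3 dB
  1000 Hz: 34.0 dB
  2000 Hz: 42.1 dB
  4000 Hz: 40.8 dB
Formula: STC ~ round(average of TL values)
Sum = 35.3 + 36.8 + 46.3 + 34.0 + 42.1 + 40.8 = 235.3
Average = 235.3 / 6 = 39.22
Rounded: 39

39


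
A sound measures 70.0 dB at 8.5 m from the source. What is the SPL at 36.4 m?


Given values:
  SPL1 = 70.0 dB, r1 = 8.5 m, r2 = 36.4 m
Formula: SPL2 = SPL1 - 20 * log10(r2 / r1)
Compute ratio: r2 / r1 = 36.4 / 8.5 = 4.2824
Compute log10: log10(4.2824) = 0.631687
Compute drop: 20 * 0.631687 = 12.6337
SPL2 = 70.0 - 12.6337 = 57.37

57.37 dB


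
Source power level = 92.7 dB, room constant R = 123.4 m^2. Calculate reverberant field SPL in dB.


Given values:
  Lw = 92.7 dB, R = 123.4 m^2
Formula: SPL = Lw + 10 * log10(4 / R)
Compute 4 / R = 4 / 123.4 = 0.032415
Compute 10 * log10(0.032415) = -14.8925
SPL = 92.7 + (-14.8925) = 77.81

77.81 dB


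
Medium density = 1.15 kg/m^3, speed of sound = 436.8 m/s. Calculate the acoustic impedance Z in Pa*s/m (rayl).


Given values:
  rho = 1.15 kg/m^3
  c = 436.8 m/s
Formula: Z = rho * c
Z = 1.15 * 436.8
Z = 502.32

502.32 rayl


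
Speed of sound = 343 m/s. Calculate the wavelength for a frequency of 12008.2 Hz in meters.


Given values:
  c = 343 m/s, f = 12008.2 Hz
Formula: lambda = c / f
lambda = 343 / 12008.2
lambda = 0.0286

0.0286 m


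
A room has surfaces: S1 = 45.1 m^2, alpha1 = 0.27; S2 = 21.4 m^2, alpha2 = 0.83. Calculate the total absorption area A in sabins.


Given surfaces:
  Surface 1: 45.1 * 0.27 = 12.177
  Surface 2: 21.4 * 0.83 = 17.762
Formula: A = sum(Si * alpha_i)
A = 12.177 + 17.762
A = 29.94

29.94 sabins


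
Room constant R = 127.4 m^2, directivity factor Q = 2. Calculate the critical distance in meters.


Given values:
  R = 127.4 m^2, Q = 2
Formula: d_c = 0.141 * sqrt(Q * R)
Compute Q * R = 2 * 127.4 = 254.8
Compute sqrt(254.8) = 15.9625
d_c = 0.141 * 15.9625 = 2.251

2.251 m


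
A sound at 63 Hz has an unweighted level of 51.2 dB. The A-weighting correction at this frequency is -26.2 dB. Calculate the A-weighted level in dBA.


Given values:
  SPL = 51.2 dB
  A-weighting at 63 Hz = -26.2 dB
Formula: L_A = SPL + A_weight
L_A = 51.2 + (-26.2)
L_A = 25.0

25.0 dBA


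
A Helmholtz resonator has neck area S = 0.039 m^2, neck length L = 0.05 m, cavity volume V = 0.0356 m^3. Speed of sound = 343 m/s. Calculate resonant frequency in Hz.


Given values:
  S = 0.039 m^2, L = 0.05 m, V = 0.0356 m^3, c = 343 m/s
Formula: f = (c / (2*pi)) * sqrt(S / (V * L))
Compute V * L = 0.0356 * 0.05 = 0.00178
Compute S / (V * L) = 0.039 / 0.00178 = 21.9101
Compute sqrt(21.9101) = 4.680823
Compute c / (2*pi) = 343 / 6.283185 = 54.590148
f = 54.590148 * 4.680823 = 255.53

255.53 Hz


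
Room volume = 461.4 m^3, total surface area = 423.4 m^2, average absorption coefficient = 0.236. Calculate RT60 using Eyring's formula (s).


Given values:
  V = 461.4 m^3, S = 423.4 m^2, alpha = 0.236
Formula: RT60 = 0.161 * V / (-S * ln(1 - alpha))
Compute ln(1 - 0.236) = ln(0.764) = -0.269187
Denominator: -423.4 * -0.269187 = 113.9738
Numerator: 0.161 * 461.4 = 74.2854
RT60 = 74.2854 / 113.9738 = 0.652

0.652 s


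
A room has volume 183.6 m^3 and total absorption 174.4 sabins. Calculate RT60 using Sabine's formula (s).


Given values:
  V = 183.6 m^3
  A = 174.4 sabins
Formula: RT60 = 0.161 * V / A
Numerator: 0.161 * 183.6 = 29.5596
RT60 = 29.5596 / 174.4 = 0.169

0.169 s


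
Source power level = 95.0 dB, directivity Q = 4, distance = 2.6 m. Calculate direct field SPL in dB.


Given values:
  Lw = 95.0 dB, Q = 4, r = 2.6 m
Formula: SPL = Lw + 10 * log10(Q / (4 * pi * r^2))
Compute 4 * pi * r^2 = 4 * pi * 2.6^2 = 84.9487
Compute Q / denom = 4 / 84.9487 = 0.04708724
Compute 10 * log10(0.04708724) = -13.271
SPL = 95.0 + (-13.271) = 81.73

81.73 dB


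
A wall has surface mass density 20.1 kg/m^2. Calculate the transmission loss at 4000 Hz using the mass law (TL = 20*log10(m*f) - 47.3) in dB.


Given values:
  m = 20.1 kg/m^2, f = 4000 Hz
Formula: TL = 20 * log10(m * f) - 47.3
Compute m * f = 20.1 * 4000 = 80400.0
Compute log10(80400.0) = 4.905256
Compute 20 * 4.905256 = 98.1051
TL = 98.1051 - 47.3 = 50.81

50.81 dB


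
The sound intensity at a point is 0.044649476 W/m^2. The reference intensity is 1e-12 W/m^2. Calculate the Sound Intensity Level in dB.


Given values:
  I = 0.044649476 W/m^2
  I_ref = 1e-12 W/m^2
Formula: SIL = 10 * log10(I / I_ref)
Compute ratio: I / I_ref = 44649476000
Compute log10: log10(44649476000) = 10.649816
Multiply: SIL = 10 * 10.649816 = 106.5

106.5 dB


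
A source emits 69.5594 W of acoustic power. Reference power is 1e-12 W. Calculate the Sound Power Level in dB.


Given values:
  W = 69.5594 W
  W_ref = 1e-12 W
Formula: SWL = 10 * log10(W / W_ref)
Compute ratio: W / W_ref = 69559400000000
Compute log10: log10(69559400000000) = 13.842356
Multiply: SWL = 10 * 13.842356 = 138.42

138.42 dB


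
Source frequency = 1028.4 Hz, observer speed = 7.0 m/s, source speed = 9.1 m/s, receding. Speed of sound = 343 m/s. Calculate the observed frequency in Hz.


Given values:
  f_s = 1028.4 Hz, v_o = 7.0 m/s, v_s = 9.1 m/s
  Direction: receding
Formula: f_o = f_s * (c - v_o) / (c + v_s)
Numerator: c - v_o = 343 - 7.0 = 336.0
Denominator: c + v_s = 343 + 9.1 = 352.1
f_o = 1028.4 * 336.0 / 352.1 = 981.38

981.38 Hz


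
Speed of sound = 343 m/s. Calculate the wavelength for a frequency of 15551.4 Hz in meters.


Given values:
  c = 343 m/s, f = 15551.4 Hz
Formula: lambda = c / f
lambda = 343 / 15551.4
lambda = 0.0221

0.0221 m


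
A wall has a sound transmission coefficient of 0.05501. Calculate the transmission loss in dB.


Given values:
  tau = 0.05501
Formula: TL = 10 * log10(1 / tau)
Compute 1 / tau = 1 / 0.05501 = 18.1785
Compute log10(18.1785) = 1.259558
TL = 10 * 1.259558 = 12.6

12.6 dB


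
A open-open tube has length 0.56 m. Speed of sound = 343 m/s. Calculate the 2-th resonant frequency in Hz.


Given values:
  Tube type: open-open, L = 0.56 m, c = 343 m/s, n = 2
Formula: f_n = n * c / (2 * L)
Compute 2 * L = 2 * 0.56 = 1.12
f = 2 * 343 / 1.12
f = 612.5

612.5 Hz


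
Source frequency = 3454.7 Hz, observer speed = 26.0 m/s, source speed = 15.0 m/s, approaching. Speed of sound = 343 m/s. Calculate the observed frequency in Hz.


Given values:
  f_s = 3454.7 Hz, v_o = 26.0 m/s, v_s = 15.0 m/s
  Direction: approaching
Formula: f_o = f_s * (c + v_o) / (c - v_s)
Numerator: c + v_o = 343 + 26.0 = 369.0
Denominator: c - v_s = 343 - 15.0 = 328.0
f_o = 3454.7 * 369.0 / 328.0 = 3886.54

3886.54 Hz


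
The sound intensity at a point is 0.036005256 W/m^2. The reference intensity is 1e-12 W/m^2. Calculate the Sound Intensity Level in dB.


Given values:
  I = 0.036005256 W/m^2
  I_ref = 1e-12 W/m^2
Formula: SIL = 10 * log10(I / I_ref)
Compute ratio: I / I_ref = 36005256000
Compute log10: log10(36005256000) = 10.556366
Multiply: SIL = 10 * 10.556366 = 105.56

105.56 dB


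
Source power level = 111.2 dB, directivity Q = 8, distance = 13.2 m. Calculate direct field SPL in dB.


Given values:
  Lw = 111.2 dB, Q = 8, r = 13.2 m
Formula: SPL = Lw + 10 * log10(Q / (4 * pi * r^2))
Compute 4 * pi * r^2 = 4 * pi * 13.2^2 = 2189.5644
Compute Q / denom = 8 / 2189.5644 = 0.00365369
Compute 10 * log10(0.00365369) = -24.3727
SPL = 111.2 + (-24.3727) = 86.83

86.83 dB


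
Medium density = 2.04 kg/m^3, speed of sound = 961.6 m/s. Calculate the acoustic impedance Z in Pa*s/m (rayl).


Given values:
  rho = 2.04 kg/m^3
  c = 961.6 m/s
Formula: Z = rho * c
Z = 2.04 * 961.6
Z = 1961.66

1961.66 rayl


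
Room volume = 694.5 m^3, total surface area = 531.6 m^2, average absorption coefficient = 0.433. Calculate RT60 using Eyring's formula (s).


Given values:
  V = 694.5 m^3, S = 531.6 m^2, alpha = 0.433
Formula: RT60 = 0.161 * V / (-S * ln(1 - alpha))
Compute ln(1 - 0.433) = ln(0.567) = -0.567396
Denominator: -531.6 * -0.567396 = 301.6277
Numerator: 0.161 * 694.5 = 111.8145
RT60 = 111.8145 / 301.6277 = 0.371

0.371 s


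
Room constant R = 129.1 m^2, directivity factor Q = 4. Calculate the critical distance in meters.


Given values:
  R = 129.1 m^2, Q = 4
Formula: d_c = 0.141 * sqrt(Q * R)
Compute Q * R = 4 * 129.1 = 516.4
Compute sqrt(516.4) = 22.7244
d_c = 0.141 * 22.7244 = 3.204

3.204 m


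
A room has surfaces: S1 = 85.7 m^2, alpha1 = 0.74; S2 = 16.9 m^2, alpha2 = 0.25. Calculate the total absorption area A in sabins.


Given surfaces:
  Surface 1: 85.7 * 0.74 = 63.418
  Surface 2: 16.9 * 0.25 = 4.225
Formula: A = sum(Si * alpha_i)
A = 63.418 + 4.225
A = 67.64

67.64 sabins


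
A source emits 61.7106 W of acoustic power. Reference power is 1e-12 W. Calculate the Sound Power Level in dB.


Given values:
  W = 61.7106 W
  W_ref = 1e-12 W
Formula: SWL = 10 * log10(W / W_ref)
Compute ratio: W / W_ref = 61710600000000
Compute log10: log10(61710600000000) = 13.79036
Multiply: SWL = 10 * 13.79036 = 137.9

137.9 dB


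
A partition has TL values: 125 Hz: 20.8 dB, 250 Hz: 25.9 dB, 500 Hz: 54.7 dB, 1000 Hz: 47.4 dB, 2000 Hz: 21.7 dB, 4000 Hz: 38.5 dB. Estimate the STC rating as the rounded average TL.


Given TL values at each frequency:
  125 Hz: 20.8 dB
  250 Hz: 25.9 dB
  500 Hz: 54.7 dB
  1000 Hz: 47.4 dB
  2000 Hz: 21.7 dB
  4000 Hz: 38.5 dB
Formula: STC ~ round(average of TL values)
Sum = 20.8 + 25.9 + 54.7 + 47.4 + 21.7 + 38.5 = 209.0
Average = 209.0 / 6 = 34.83
Rounded: 35

35


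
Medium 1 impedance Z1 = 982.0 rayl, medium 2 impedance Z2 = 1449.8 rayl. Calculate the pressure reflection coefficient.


Given values:
  Z1 = 982.0 rayl, Z2 = 1449.8 rayl
Formula: R = (Z2 - Z1) / (Z2 + Z1)
Numerator: Z2 - Z1 = 1449.8 - 982.0 = 467.8
Denominator: Z2 + Z1 = 1449.8 + 982.0 = 2431.8
R = 467.8 / 2431.8 = 0.1924

0.1924


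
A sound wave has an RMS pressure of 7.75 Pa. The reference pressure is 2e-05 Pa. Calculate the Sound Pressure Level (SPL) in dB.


Given values:
  p = 7.75 Pa
  p_ref = 2e-05 Pa
Formula: SPL = 20 * log10(p / p_ref)
Compute ratio: p / p_ref = 7.75 / 2e-05 = 387500
Compute log10: log10(387500) = 5.588272
Multiply: SPL = 20 * 5.588272 = 111.77

111.77 dB


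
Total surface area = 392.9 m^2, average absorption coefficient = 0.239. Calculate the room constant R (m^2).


Given values:
  S = 392.9 m^2, alpha = 0.239
Formula: R = S * alpha / (1 - alpha)
Numerator: 392.9 * 0.239 = 93.9031
Denominator: 1 - 0.239 = 0.761
R = 93.9031 / 0.761 = 123.39

123.39 m^2


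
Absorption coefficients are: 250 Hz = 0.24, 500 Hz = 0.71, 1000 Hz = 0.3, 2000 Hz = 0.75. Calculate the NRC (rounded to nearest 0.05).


Given values:
  a_250 = 0.24, a_500 = 0.71
  a_1000 = 0.3, a_2000 = 0.75
Formula: NRC = (a250 + a500 + a1000 + a2000) / 4
Sum = 0.24 + 0.71 + 0.3 + 0.75 = 2.0
NRC = 2.0 / 4 = 0.5
Rounded to nearest 0.05: 0.5

0.5


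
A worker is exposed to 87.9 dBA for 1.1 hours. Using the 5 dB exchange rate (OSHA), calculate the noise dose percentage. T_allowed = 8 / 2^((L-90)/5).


Given values:
  L = 87.9 dBA, T = 1.1 hours
Formula: T_allowed = 8 / 2^((L - 90) / 5)
Compute exponent: (87.9 - 90) / 5 = -0.42
Compute 2^(-0.42) = 0.747425
T_allowed = 8 / 0.747425 = 10.703415 hours
Dose = (T / T_allowed) * 100
Dose = (1.1 / 10.703415) * 100 = 10.28

10.28 %


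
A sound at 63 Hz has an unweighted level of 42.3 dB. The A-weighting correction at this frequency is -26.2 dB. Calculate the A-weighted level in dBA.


Given values:
  SPL = 42.3 dB
  A-weighting at 63 Hz = -26.2 dB
Formula: L_A = SPL + A_weight
L_A = 42.3 + (-26.2)
L_A = 16.1

16.1 dBA


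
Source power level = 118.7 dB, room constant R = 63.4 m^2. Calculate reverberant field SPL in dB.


Given values:
  Lw = 118.7 dB, R = 63.4 m^2
Formula: SPL = Lw + 10 * log10(4 / R)
Compute 4 / R = 4 / 63.4 = 0.063091
Compute 10 * log10(0.063091) = -12.0003
SPL = 118.7 + (-12.0003) = 106.7

106.7 dB


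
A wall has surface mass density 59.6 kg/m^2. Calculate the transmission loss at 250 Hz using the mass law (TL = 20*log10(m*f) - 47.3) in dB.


Given values:
  m = 59.6 kg/m^2, f = 250 Hz
Formula: TL = 20 * log10(m * f) - 47.3
Compute m * f = 59.6 * 250 = 14900.0
Compute log10(14900.0) = 4.173186
Compute 20 * 4.173186 = 83.4637
TL = 83.4637 - 47.3 = 36.16

36.16 dB


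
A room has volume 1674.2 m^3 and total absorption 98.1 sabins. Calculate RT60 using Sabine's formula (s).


Given values:
  V = 1674.2 m^3
  A = 98.1 sabins
Formula: RT60 = 0.161 * V / A
Numerator: 0.161 * 1674.2 = 269.5462
RT60 = 269.5462 / 98.1 = 2.748

2.748 s


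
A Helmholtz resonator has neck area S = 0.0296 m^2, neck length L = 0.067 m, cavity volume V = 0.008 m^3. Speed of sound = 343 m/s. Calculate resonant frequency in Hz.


Given values:
  S = 0.0296 m^2, L = 0.067 m, V = 0.008 m^3, c = 343 m/s
Formula: f = (c / (2*pi)) * sqrt(S / (V * L))
Compute V * L = 0.008 * 0.067 = 0.000536
Compute S / (V * L) = 0.0296 / 0.000536 = 55.2239
Compute sqrt(55.2239) = 7.431278
Compute c / (2*pi) = 343 / 6.283185 = 54.590148
f = 54.590148 * 7.431278 = 405.67

405.67 Hz


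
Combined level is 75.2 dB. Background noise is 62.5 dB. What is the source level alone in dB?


Given values:
  L_total = 75.2 dB, L_bg = 62.5 dB
Formula: L_source = 10 * log10(10^(L_total/10) - 10^(L_bg/10))
Convert to linear:
  10^(75.2/10) = 33113112.1483
  10^(62.5/10) = 1778279.41
Difference: 33113112.1483 - 1778279.41 = 31334832.7383
L_source = 10 * log10(31334832.7383) = 74.96

74.96 dB


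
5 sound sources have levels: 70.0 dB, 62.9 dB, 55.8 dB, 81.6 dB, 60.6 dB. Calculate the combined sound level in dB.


Formula: L_total = 10 * log10( sum(10^(Li/10)) )
  Source 1: 10^(70.0/10) = 10000000.0
  Source 2: 10^(62.9/10) = 1949844.5998
  Source 3: 10^(55.8/10) = 380189.3963
  Source 4: 10^(81.6/10) = 144543977.0746
  Source 5: 10^(60.6/10) = 1148153.6215
Sum of linear values = 158022164.6922
L_total = 10 * log10(158022164.6922) = 81.99

81.99 dB


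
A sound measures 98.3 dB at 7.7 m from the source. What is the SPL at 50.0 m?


Given values:
  SPL1 = 98.3 dB, r1 = 7.7 m, r2 = 50.0 m
Formula: SPL2 = SPL1 - 20 * log10(r2 / r1)
Compute ratio: r2 / r1 = 50.0 / 7.7 = 6.4935
Compute log10: log10(6.4935) = 0.812479
Compute drop: 20 * 0.812479 = 16.2496
SPL2 = 98.3 - 16.2496 = 82.05

82.05 dB


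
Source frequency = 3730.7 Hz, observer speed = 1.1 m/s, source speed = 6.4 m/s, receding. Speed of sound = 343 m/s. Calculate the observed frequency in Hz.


Given values:
  f_s = 3730.7 Hz, v_o = 1.1 m/s, v_s = 6.4 m/s
  Direction: receding
Formula: f_o = f_s * (c - v_o) / (c + v_s)
Numerator: c - v_o = 343 - 1.1 = 341.9
Denominator: c + v_s = 343 + 6.4 = 349.4
f_o = 3730.7 * 341.9 / 349.4 = 3650.62

3650.62 Hz


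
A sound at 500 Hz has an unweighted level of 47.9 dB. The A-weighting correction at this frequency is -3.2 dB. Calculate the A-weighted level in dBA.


Given values:
  SPL = 47.9 dB
  A-weighting at 500 Hz = -3.2 dB
Formula: L_A = SPL + A_weight
L_A = 47.9 + (-3.2)
L_A = 44.7

44.7 dBA


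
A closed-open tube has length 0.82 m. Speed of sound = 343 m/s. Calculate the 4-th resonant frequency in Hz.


Given values:
  Tube type: closed-open, L = 0.82 m, c = 343 m/s, n = 4
Formula: f_n = (2n - 1) * c / (4 * L)
Compute 2n - 1 = 2*4 - 1 = 7
Compute 4 * L = 4 * 0.82 = 3.28
f = 7 * 343 / 3.28
f = 732.01

732.01 Hz


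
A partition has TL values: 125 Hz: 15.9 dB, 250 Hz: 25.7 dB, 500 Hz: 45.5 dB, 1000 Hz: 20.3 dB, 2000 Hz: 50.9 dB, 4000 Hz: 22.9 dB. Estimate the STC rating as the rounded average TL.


Given TL values at each frequency:
  125 Hz: 15.9 dB
  250 Hz: 25.7 dB
  500 Hz: 45.5 dB
  1000 Hz: 20.3 dB
  2000 Hz: 50.9 dB
  4000 Hz: 22.9 dB
Formula: STC ~ round(average of TL values)
Sum = 15.9 + 25.7 + 45.5 + 20.3 + 50.9 + 22.9 = 181.2
Average = 181.2 / 6 = 30.2
Rounded: 30

30


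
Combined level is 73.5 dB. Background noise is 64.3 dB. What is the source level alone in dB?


Given values:
  L_total = 73.5 dB, L_bg = 64.3 dB
Formula: L_source = 10 * log10(10^(L_total/10) - 10^(L_bg/10))
Convert to linear:
  10^(73.5/10) = 22387211.3857
  10^(64.3/10) = 2691534.8039
Difference: 22387211.3857 - 2691534.8039 = 19695676.5818
L_source = 10 * log10(19695676.5818) = 72.94

72.94 dB


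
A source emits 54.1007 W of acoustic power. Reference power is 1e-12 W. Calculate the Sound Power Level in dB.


Given values:
  W = 54.1007 W
  W_ref = 1e-12 W
Formula: SWL = 10 * log10(W / W_ref)
Compute ratio: W / W_ref = 54100700000000
Compute log10: log10(54100700000000) = 13.733203
Multiply: SWL = 10 * 13.733203 = 137.33

137.33 dB


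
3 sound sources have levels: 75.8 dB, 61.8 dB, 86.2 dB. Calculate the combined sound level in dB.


Formula: L_total = 10 * log10( sum(10^(Li/10)) )
  Source 1: 10^(75.8/10) = 38018939.6321
  Source 2: 10^(61.8/10) = 1513561.2484
  Source 3: 10^(86.2/10) = 416869383.4703
Sum of linear values = 456401884.3508
L_total = 10 * log10(456401884.3508) = 86.59

86.59 dB


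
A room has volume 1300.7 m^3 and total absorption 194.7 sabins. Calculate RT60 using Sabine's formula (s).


Given values:
  V = 1300.7 m^3
  A = 194.7 sabins
Formula: RT60 = 0.161 * V / A
Numerator: 0.161 * 1300.7 = 209.4127
RT60 = 209.4127 / 194.7 = 1.076

1.076 s


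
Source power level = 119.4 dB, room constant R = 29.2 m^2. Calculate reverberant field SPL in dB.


Given values:
  Lw = 119.4 dB, R = 29.2 m^2
Formula: SPL = Lw + 10 * log10(4 / R)
Compute 4 / R = 4 / 29.2 = 0.136986
Compute 10 * log10(0.136986) = -8.6332
SPL = 119.4 + (-8.6332) = 110.77

110.77 dB


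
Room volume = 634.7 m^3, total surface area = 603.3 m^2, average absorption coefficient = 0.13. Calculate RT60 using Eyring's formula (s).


Given values:
  V = 634.7 m^3, S = 603.3 m^2, alpha = 0.13
Formula: RT60 = 0.161 * V / (-S * ln(1 - alpha))
Compute ln(1 - 0.13) = ln(0.87) = -0.139262
Denominator: -603.3 * -0.139262 = 84.0168
Numerator: 0.161 * 634.7 = 102.1867
RT60 = 102.1867 / 84.0168 = 1.216

1.216 s


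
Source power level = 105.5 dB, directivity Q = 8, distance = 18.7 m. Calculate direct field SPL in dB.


Given values:
  Lw = 105.5 dB, Q = 8, r = 18.7 m
Formula: SPL = Lw + 10 * log10(Q / (4 * pi * r^2))
Compute 4 * pi * r^2 = 4 * pi * 18.7^2 = 4394.3341
Compute Q / denom = 8 / 4394.3341 = 0.00182053
Compute 10 * log10(0.00182053) = -27.398
SPL = 105.5 + (-27.398) = 78.1

78.1 dB


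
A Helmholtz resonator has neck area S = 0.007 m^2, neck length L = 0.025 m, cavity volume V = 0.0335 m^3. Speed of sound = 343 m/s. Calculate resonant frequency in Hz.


Given values:
  S = 0.007 m^2, L = 0.025 m, V = 0.0335 m^3, c = 343 m/s
Formula: f = (c / (2*pi)) * sqrt(S / (V * L))
Compute V * L = 0.0335 * 0.025 = 0.0008375
Compute S / (V * L) = 0.007 / 0.0008375 = 8.3582
Compute sqrt(8.3582) = 2.891055
Compute c / (2*pi) = 343 / 6.283185 = 54.590148
f = 54.590148 * 2.891055 = 157.82

157.82 Hz


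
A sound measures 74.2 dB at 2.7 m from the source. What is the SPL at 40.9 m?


Given values:
  SPL1 = 74.2 dB, r1 = 2.7 m, r2 = 40.9 m
Formula: SPL2 = SPL1 - 20 * log10(r2 / r1)
Compute ratio: r2 / r1 = 40.9 / 2.7 = 15.1481
Compute log10: log10(15.1481) = 1.180358
Compute drop: 20 * 1.180358 = 23.6072
SPL2 = 74.2 - 23.6072 = 50.59

50.59 dB


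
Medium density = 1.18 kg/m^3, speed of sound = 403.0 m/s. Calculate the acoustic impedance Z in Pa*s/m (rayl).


Given values:
  rho = 1.18 kg/m^3
  c = 403.0 m/s
Formula: Z = rho * c
Z = 1.18 * 403.0
Z = 475.54

475.54 rayl


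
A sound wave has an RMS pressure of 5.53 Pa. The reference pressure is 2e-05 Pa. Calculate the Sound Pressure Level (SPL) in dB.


Given values:
  p = 5.53 Pa
  p_ref = 2e-05 Pa
Formula: SPL = 20 * log10(p / p_ref)
Compute ratio: p / p_ref = 5.53 / 2e-05 = 276500
Compute log10: log10(276500) = 5.441695
Multiply: SPL = 20 * 5.441695 = 108.83

108.83 dB


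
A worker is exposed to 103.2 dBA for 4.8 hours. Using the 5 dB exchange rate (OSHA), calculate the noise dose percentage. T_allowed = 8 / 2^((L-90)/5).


Given values:
  L = 103.2 dBA, T = 4.8 hours
Formula: T_allowed = 8 / 2^((L - 90) / 5)
Compute exponent: (103.2 - 90) / 5 = 2.64
Compute 2^(2.64) = 6.233317
T_allowed = 8 / 6.233317 = 1.283426 hours
Dose = (T / T_allowed) * 100
Dose = (4.8 / 1.283426) * 100 = 374.0

374.0 %


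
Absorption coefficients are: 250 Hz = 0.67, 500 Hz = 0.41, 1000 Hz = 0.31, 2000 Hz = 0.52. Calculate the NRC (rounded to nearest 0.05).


Given values:
  a_250 = 0.67, a_500 = 0.41
  a_1000 = 0.31, a_2000 = 0.52
Formula: NRC = (a250 + a500 + a1000 + a2000) / 4
Sum = 0.67 + 0.41 + 0.31 + 0.52 = 1.91
NRC = 1.91 / 4 = 0.4775
Rounded to nearest 0.05: 0.5

0.5


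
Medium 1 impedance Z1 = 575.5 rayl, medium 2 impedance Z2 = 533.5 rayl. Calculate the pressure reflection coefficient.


Given values:
  Z1 = 575.5 rayl, Z2 = 533.5 rayl
Formula: R = (Z2 - Z1) / (Z2 + Z1)
Numerator: Z2 - Z1 = 533.5 - 575.5 = -42.0
Denominator: Z2 + Z1 = 533.5 + 575.5 = 1109.0
R = -42.0 / 1109.0 = -0.0379

-0.0379


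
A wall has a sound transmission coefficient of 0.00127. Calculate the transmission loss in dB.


Given values:
  tau = 0.00127
Formula: TL = 10 * log10(1 / tau)
Compute 1 / tau = 1 / 0.00127 = 787.4016
Compute log10(787.4016) = 2.896196
TL = 10 * 2.896196 = 28.96

28.96 dB


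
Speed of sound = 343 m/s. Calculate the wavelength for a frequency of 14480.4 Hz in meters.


Given values:
  c = 343 m/s, f = 14480.4 Hz
Formula: lambda = c / f
lambda = 343 / 14480.4
lambda = 0.0237

0.0237 m


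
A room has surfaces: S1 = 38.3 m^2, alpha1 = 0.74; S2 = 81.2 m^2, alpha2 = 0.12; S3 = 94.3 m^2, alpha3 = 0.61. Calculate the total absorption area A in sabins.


Given surfaces:
  Surface 1: 38.3 * 0.74 = 28.342
  Surface 2: 81.2 * 0.12 = 9.744
  Surface 3: 94.3 * 0.61 = 57.523
Formula: A = sum(Si * alpha_i)
A = 28.342 + 9.744 + 57.523
A = 95.61

95.61 sabins


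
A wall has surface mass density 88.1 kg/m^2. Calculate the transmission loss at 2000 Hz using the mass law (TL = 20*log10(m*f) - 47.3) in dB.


Given values:
  m = 88.1 kg/m^2, f = 2000 Hz
Formula: TL = 20 * log10(m * f) - 47.3
Compute m * f = 88.1 * 2000 = 176200.0
Compute log10(176200.0) = 5.246006
Compute 20 * 5.246006 = 104.9201
TL = 104.9201 - 47.3 = 57.62

57.62 dB


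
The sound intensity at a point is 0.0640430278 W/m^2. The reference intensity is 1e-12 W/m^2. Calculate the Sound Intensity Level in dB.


Given values:
  I = 0.0640430278 W/m^2
  I_ref = 1e-12 W/m^2
Formula: SIL = 10 * log10(I / I_ref)
Compute ratio: I / I_ref = 64043027800
Compute log10: log10(64043027800) = 10.806472
Multiply: SIL = 10 * 10.806472 = 108.06

108.06 dB


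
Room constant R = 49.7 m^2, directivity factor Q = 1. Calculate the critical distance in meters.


Given values:
  R = 49.7 m^2, Q = 1
Formula: d_c = 0.141 * sqrt(Q * R)
Compute Q * R = 1 * 49.7 = 49.7
Compute sqrt(49.7) = 7.0498
d_c = 0.141 * 7.0498 = 0.994

0.994 m


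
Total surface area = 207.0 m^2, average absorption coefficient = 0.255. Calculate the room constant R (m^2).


Given values:
  S = 207.0 m^2, alpha = 0.255
Formula: R = S * alpha / (1 - alpha)
Numerator: 207.0 * 0.255 = 52.785
Denominator: 1 - 0.255 = 0.745
R = 52.785 / 0.745 = 70.85

70.85 m^2


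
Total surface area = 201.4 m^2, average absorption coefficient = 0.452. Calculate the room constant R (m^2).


Given values:
  S = 201.4 m^2, alpha = 0.452
Formula: R = S * alpha / (1 - alpha)
Numerator: 201.4 * 0.452 = 91.0328
Denominator: 1 - 0.452 = 0.548
R = 91.0328 / 0.548 = 166.12

166.12 m^2


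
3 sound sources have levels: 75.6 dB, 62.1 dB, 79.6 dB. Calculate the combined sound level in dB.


Formula: L_total = 10 * log10( sum(10^(Li/10)) )
  Source 1: 10^(75.6/10) = 36307805.477
  Source 2: 10^(62.1/10) = 1621810.0974
  Source 3: 10^(79.6/10) = 91201083.9356
Sum of linear values = 129130699.51
L_total = 10 * log10(129130699.51) = 81.11

81.11 dB


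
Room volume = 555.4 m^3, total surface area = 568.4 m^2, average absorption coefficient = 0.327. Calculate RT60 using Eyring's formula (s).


Given values:
  V = 555.4 m^3, S = 568.4 m^2, alpha = 0.327
Formula: RT60 = 0.161 * V / (-S * ln(1 - alpha))
Compute ln(1 - 0.327) = ln(0.673) = -0.39601
Denominator: -568.4 * -0.39601 = 225.0921
Numerator: 0.161 * 555.4 = 89.4194
RT60 = 89.4194 / 225.0921 = 0.397

0.397 s


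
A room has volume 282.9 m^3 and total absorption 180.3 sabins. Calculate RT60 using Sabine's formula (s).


Given values:
  V = 282.9 m^3
  A = 180.3 sabins
Formula: RT60 = 0.161 * V / A
Numerator: 0.161 * 282.9 = 45.5469
RT60 = 45.5469 / 180.3 = 0.253

0.253 s


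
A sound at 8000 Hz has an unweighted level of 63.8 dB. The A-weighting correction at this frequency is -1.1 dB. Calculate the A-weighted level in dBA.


Given values:
  SPL = 63.8 dB
  A-weighting at 8000 Hz = -1.1 dB
Formula: L_A = SPL + A_weight
L_A = 63.8 + (-1.1)
L_A = 62.7

62.7 dBA


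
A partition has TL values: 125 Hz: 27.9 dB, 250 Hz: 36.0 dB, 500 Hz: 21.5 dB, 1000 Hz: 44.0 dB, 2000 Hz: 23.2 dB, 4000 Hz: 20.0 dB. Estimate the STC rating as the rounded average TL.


Given TL values at each frequency:
  125 Hz: 27.9 dB
  250 Hz: 36.0 dB
  500 Hz: 21.5 dB
  1000 Hz: 44.0 dB
  2000 Hz: 23.2 dB
  4000 Hz: 20.0 dB
Formula: STC ~ round(average of TL values)
Sum = 27.9 + 36.0 + 21.5 + 44.0 + 23.2 + 20.0 = 172.6
Average = 172.6 / 6 = 28.77
Rounded: 29

29


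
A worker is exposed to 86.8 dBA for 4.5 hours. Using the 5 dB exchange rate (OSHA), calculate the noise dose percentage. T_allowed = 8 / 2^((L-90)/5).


Given values:
  L = 86.8 dBA, T = 4.5 hours
Formula: T_allowed = 8 / 2^((L - 90) / 5)
Compute exponent: (86.8 - 90) / 5 = -0.64
Compute 2^(-0.64) = 0.641713
T_allowed = 8 / 0.641713 = 12.466632 hours
Dose = (T / T_allowed) * 100
Dose = (4.5 / 12.466632) * 100 = 36.1

36.1 %


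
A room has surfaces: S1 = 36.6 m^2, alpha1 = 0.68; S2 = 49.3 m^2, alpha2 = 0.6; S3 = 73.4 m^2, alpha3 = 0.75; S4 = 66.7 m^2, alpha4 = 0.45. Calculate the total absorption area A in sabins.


Given surfaces:
  Surface 1: 36.6 * 0.68 = 24.888
  Surface 2: 49.3 * 0.6 = 29.58
  Surface 3: 73.4 * 0.75 = 55.05
  Surface 4: 66.7 * 0.45 = 30.015
Formula: A = sum(Si * alpha_i)
A = 24.888 + 29.58 + 55.05 + 30.015
A = 139.53

139.53 sabins


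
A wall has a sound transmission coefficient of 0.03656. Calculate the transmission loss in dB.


Given values:
  tau = 0.03656
Formula: TL = 10 * log10(1 / tau)
Compute 1 / tau = 1 / 0.03656 = 27.3523
Compute log10(27.3523) = 1.436994
TL = 10 * 1.436994 = 14.37

14.37 dB


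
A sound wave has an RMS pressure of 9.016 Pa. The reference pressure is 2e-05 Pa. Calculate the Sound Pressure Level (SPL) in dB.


Given values:
  p = 9.016 Pa
  p_ref = 2e-05 Pa
Formula: SPL = 20 * log10(p / p_ref)
Compute ratio: p / p_ref = 9.016 / 2e-05 = 450800
Compute log10: log10(450800) = 5.653984
Multiply: SPL = 20 * 5.653984 = 113.08

113.08 dB


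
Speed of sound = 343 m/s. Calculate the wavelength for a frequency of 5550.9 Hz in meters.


Given values:
  c = 343 m/s, f = 5550.9 Hz
Formula: lambda = c / f
lambda = 343 / 5550.9
lambda = 0.0618

0.0618 m


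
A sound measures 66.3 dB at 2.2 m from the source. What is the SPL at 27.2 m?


Given values:
  SPL1 = 66.3 dB, r1 = 2.2 m, r2 = 27.2 m
Formula: SPL2 = SPL1 - 20 * log10(r2 / r1)
Compute ratio: r2 / r1 = 27.2 / 2.2 = 12.3636
Compute log10: log10(12.3636) = 1.092145
Compute drop: 20 * 1.092145 = 21.8429
SPL2 = 66.3 - 21.8429 = 44.46

44.46 dB


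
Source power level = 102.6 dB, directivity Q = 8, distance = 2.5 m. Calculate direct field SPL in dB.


Given values:
  Lw = 102.6 dB, Q = 8, r = 2.5 m
Formula: SPL = Lw + 10 * log10(Q / (4 * pi * r^2))
Compute 4 * pi * r^2 = 4 * pi * 2.5^2 = 78.5398
Compute Q / denom = 8 / 78.5398 = 0.10185918
Compute 10 * log10(0.10185918) = -9.92
SPL = 102.6 + (-9.92) = 92.68

92.68 dB


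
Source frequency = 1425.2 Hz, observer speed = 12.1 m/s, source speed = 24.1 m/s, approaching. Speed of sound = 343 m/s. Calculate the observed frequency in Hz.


Given values:
  f_s = 1425.2 Hz, v_o = 12.1 m/s, v_s = 24.1 m/s
  Direction: approaching
Formula: f_o = f_s * (c + v_o) / (c - v_s)
Numerator: c + v_o = 343 + 12.1 = 355.1
Denominator: c - v_s = 343 - 24.1 = 318.9
f_o = 1425.2 * 355.1 / 318.9 = 1586.98

1586.98 Hz


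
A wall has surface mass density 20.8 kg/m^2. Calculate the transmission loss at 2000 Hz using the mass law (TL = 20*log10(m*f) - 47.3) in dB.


Given values:
  m = 20.8 kg/m^2, f = 2000 Hz
Formula: TL = 20 * log10(m * f) - 47.3
Compute m * f = 20.8 * 2000 = 41600.0
Compute log10(41600.0) = 4.619093
Compute 20 * 4.619093 = 92.3819
TL = 92.3819 - 47.3 = 45.08

45.08 dB
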